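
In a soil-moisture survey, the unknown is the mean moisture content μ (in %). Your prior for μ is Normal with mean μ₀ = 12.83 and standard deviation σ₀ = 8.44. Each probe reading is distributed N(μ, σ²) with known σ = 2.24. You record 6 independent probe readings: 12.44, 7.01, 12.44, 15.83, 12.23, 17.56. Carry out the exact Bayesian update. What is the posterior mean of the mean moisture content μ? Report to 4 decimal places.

12.9173

For Normal data with known variance σ², a Normal(μ₀, σ₀²) prior on μ is conjugate. Posterior precision = 1/σ₀² + n/σ²; posterior mean is the precision-weighted average of μ₀ and x̄.
Σxᵢ = 12.44 + 7.01 + 12.44 + 15.83 + 12.23 + 17.56 = 77.51, so n·x̄ = 77.51.
σ₀² = 8.44² = 71.2336, σ² = 2.24² = 5.0176; σ² + n·σ₀² = 5.0176 + 6·71.2336 = 432.4192.
Posterior mean = (μ₀/σ₀² + n·x̄/σ²)/(1/σ₀² + n/σ²) = (σ²·μ₀ + σ₀²·n·x̄)/(σ² + n·σ₀²) = (5.0176·12.83 + 71.2336·77.51)/432.4192 = 5585.692144/432.4192 = 12.9173.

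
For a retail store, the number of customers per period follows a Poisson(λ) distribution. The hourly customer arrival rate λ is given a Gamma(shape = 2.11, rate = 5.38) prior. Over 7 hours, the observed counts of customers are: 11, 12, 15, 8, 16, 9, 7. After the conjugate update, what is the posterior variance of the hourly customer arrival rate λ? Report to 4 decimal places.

0.5227

With a Gamma(shape α, rate β) prior, the Poisson likelihood is conjugate: the posterior is Gamma(α + ΣXᵢ, β + n).
Sum of counts S = 78 over n = 7 hours.
Posterior: Gamma(α+S, β+n) = Gamma(2.11+78, 5.38+7) = Gamma(80.11, 12.38).
Var = α/β² = 80.11/12.38² = 0.5227.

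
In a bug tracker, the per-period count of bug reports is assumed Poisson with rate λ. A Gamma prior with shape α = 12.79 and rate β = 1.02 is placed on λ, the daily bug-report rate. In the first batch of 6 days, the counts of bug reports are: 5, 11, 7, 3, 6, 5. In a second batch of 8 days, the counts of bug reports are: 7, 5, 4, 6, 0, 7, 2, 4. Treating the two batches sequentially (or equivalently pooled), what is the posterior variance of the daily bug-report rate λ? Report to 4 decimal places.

With a Gamma(shape α, rate β) prior, the Poisson likelihood is conjugate: the posterior is Gamma(α + ΣXᵢ, β + n).
Batch 1: sum of counts S = 37 over n = 6 days.
After batch 1: Gamma(α+S, β+n) = Gamma(12.79+37, 1.02+6) = Gamma(49.79, 7.02).
Batch 2: sum of counts S = 35 over n = 8 days.
After batch 2: Gamma(α+S, β+n) = Gamma(49.79+35, 7.02+8) = Gamma(84.79, 15.02).
Var = α/β² = 84.79/15.02² = 0.3758.

0.3758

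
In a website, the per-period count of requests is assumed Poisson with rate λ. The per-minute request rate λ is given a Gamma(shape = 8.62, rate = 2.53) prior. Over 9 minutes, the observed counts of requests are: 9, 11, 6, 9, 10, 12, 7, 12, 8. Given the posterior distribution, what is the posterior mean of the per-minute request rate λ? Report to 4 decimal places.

8.0330

With a Gamma(shape α, rate β) prior, the Poisson likelihood is conjugate: the posterior is Gamma(α + ΣXᵢ, β + n).
Sum of counts S = 84 over n = 9 minutes.
Posterior: Gamma(α+S, β+n) = Gamma(8.62+84, 2.53+9) = Gamma(92.62, 11.53).
Posterior mean = α/β = 92.62/11.53 = 8.0330.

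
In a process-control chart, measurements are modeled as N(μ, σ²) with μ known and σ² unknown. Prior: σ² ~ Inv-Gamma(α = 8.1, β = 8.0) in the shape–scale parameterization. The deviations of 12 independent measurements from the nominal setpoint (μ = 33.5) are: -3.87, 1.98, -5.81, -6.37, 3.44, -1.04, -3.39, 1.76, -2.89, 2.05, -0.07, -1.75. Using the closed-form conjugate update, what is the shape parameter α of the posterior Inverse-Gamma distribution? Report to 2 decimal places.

14.10

With known mean μ and an Inverse-Gamma(α, β) prior on σ², the Normal likelihood is conjugate: posterior is Inv-Gamma(α + n/2, β + Σ(xᵢ−μ)²/2).
Σ(xᵢ−μ)² = (-3.87)² + (1.98)² + (-5.81)² + (-6.37)² + (3.44)² + (-1.04)² + (-3.39)² + (1.76)² + (-2.89)² + (2.05)² + (-0.07)² + (-1.75)² = 136.3572.
Posterior: Inv-Gamma(8.1 + 12/2, 8.0 + 136.3572/2) = Inv-Gamma(14.10, 76.17860).
Posterior α = 14.10.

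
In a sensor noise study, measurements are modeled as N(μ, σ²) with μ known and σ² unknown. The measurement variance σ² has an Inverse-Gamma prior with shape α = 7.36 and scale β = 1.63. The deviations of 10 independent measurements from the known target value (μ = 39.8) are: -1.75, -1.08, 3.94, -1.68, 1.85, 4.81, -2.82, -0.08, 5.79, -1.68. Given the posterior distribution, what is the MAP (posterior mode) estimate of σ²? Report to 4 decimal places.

3.6190

With known mean μ and an Inverse-Gamma(α, β) prior on σ², the Normal likelihood is conjugate: posterior is Inv-Gamma(α + n/2, β + Σ(xᵢ−μ)²/2).
Σ(xᵢ−μ)² = (-1.75)² + (-1.08)² + (3.94)² + (-1.68)² + (1.85)² + (4.81)² + (-2.82)² + (-0.08)² + (5.79)² + (-1.68)² = 93.4388.
Posterior: Inv-Gamma(7.36 + 10/2, 1.63 + 93.4388/2) = Inv-Gamma(12.36, 48.34940).
Mode = β/(α+1) = 48.34940/13.36 = 3.6190.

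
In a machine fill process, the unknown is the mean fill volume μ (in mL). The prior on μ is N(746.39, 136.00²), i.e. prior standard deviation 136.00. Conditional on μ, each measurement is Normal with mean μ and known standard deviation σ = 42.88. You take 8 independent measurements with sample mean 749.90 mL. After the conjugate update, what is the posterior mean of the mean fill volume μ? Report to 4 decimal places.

749.8569

For Normal data with known variance σ², a Normal(μ₀, σ₀²) prior on μ is conjugate. Posterior precision = 1/σ₀² + n/σ²; posterior mean is the precision-weighted average of μ₀ and x̄.
n·x̄ = 8·749.90 = 5999.2.
σ₀² = 136.00² = 18496, σ² = 42.88² = 1838.6944; σ² + n·σ₀² = 1838.6944 + 8·18496 = 149806.6944.
Posterior mean = (μ₀/σ₀² + n·x̄/σ²)/(1/σ₀² + n/σ²) = (σ²·μ₀ + σ₀²·n·x̄)/(σ² + n·σ₀²) = (1838.6944·746.39 + 18496·5999.2)/149806.6944 = 112333586.313216/149806.6944 = 749.8569.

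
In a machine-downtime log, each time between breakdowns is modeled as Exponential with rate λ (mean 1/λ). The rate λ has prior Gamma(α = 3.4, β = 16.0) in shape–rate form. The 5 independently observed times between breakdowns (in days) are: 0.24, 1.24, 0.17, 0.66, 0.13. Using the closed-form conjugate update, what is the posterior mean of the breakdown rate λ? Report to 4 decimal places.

0.4555

With a Gamma(shape α, rate β) prior on the exponential rate λ, the posterior after n observations with total T = Σxᵢ is Gamma(α+n, β+T).
Sum of observations T = 2.44 days; n = 5.
Posterior: Gamma(3.4+5, 16.0+2.44) = Gamma(8.4, 18.44).
Posterior mean of λ = α/β = 8.4/18.44 = 0.4555.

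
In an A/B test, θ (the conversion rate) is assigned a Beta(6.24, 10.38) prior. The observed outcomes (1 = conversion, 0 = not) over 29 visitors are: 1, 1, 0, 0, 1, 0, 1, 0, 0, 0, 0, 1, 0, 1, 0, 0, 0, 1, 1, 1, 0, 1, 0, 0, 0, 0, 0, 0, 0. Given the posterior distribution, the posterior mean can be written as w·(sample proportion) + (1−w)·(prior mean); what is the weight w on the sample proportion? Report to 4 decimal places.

0.6357

The Beta prior is conjugate to a Binomial/Bernoulli likelihood; the update adds successes to α and failures to β.
Posterior mean = (α₀+k)/(α₀+β₀+n) = [n/(α₀+β₀+n)]·(k/n) + [(α₀+β₀)/(α₀+β₀+n)]·α₀/(α₀+β₀), so only n and the prior enter the weight.
The weight on the data is w = n/(α₀+β₀+n) = 29/(6.24+10.38+29) = 29/45.62 = 0.6357.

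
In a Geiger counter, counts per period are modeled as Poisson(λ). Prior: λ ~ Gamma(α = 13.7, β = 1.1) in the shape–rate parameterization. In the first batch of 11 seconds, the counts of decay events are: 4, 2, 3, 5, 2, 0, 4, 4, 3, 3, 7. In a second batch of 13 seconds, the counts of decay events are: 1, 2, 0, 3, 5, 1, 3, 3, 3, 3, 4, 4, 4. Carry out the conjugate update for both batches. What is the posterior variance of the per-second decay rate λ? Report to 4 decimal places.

0.1376

With a Gamma(shape α, rate β) prior, the Poisson likelihood is conjugate: the posterior is Gamma(α + ΣXᵢ, β + n).
Batch 1: sum of counts S = 37 over n = 11 seconds.
After batch 1: Gamma(α+S, β+n) = Gamma(13.7+37, 1.1+11) = Gamma(50.7, 12.1).
Batch 2: sum of counts S = 36 over n = 13 seconds.
After batch 2: Gamma(α+S, β+n) = Gamma(50.7+36, 12.1+13) = Gamma(86.7, 25.1).
Var = α/β² = 86.7/25.1² = 0.1376.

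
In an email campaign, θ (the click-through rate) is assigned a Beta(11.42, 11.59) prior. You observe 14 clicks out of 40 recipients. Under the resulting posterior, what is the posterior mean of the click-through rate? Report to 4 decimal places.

The Beta prior is conjugate to a Binomial/Bernoulli likelihood; the update adds successes to α and failures to β.
Posterior: Beta(α+k, β+n−k) = Beta(11.42+14, 11.59+26) = Beta(25.42, 37.59).
Posterior mean = α/(α+β) = 25.42/63.01 = 0.4034.

0.4034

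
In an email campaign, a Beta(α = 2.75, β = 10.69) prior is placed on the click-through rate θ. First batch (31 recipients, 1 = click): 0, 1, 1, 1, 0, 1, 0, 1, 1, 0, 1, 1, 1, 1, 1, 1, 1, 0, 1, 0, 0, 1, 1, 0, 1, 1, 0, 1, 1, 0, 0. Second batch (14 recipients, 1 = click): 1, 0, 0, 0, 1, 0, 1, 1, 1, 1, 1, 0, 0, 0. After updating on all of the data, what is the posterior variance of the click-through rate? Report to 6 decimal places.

0.004205

The Beta prior is conjugate to a Binomial/Bernoulli likelihood; the update adds successes to α and failures to β.
After batch 1: Beta(2.75+20, 10.69+11) = Beta(22.75, 21.69).
After batch 2: Beta(22.75+7, 21.69+7) = Beta(29.75, 28.69).
Var = αβ/((α+β)²(α+β+1)) = 29.75·28.69/(58.44²·59.44) = 0.004205.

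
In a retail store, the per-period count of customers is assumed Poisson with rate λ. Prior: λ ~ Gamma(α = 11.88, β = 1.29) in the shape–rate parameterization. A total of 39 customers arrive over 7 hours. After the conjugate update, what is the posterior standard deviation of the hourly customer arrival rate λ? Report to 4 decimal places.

With a Gamma(shape α, rate β) prior, the Poisson likelihood is conjugate: the posterior is Gamma(α + ΣXᵢ, β + n).
Posterior: Gamma(α+S, β+n) = Gamma(11.88+39, 1.29+7) = Gamma(50.88, 8.29).
SD = √α/β = √50.88/8.29 = 0.8604.

0.8604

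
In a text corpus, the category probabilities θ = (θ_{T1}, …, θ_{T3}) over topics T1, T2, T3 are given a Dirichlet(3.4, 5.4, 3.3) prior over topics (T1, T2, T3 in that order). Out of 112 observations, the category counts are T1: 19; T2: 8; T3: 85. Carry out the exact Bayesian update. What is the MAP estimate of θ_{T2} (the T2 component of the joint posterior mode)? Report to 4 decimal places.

The Dirichlet prior is conjugate to the Multinomial likelihood: each posterior αⱼ = prior αⱼ + observed count nⱼ.
Posterior concentration: (22.4, 13.4, 88.3), total = 124.1.
Joint mode component: (α_{T2}−1)/(Σα−K) = 12.4/121.1 = 0.1024.

0.1024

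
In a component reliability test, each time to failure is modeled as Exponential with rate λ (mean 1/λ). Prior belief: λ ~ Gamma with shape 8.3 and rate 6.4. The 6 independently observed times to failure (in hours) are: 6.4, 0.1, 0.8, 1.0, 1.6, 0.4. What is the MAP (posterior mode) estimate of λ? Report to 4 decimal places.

0.7964

With a Gamma(shape α, rate β) prior on the exponential rate λ, the posterior after n observations with total T = Σxᵢ is Gamma(α+n, β+T).
Sum of observations T = 10.3 hours; n = 6.
Posterior: Gamma(8.3+6, 6.4+10.3) = Gamma(14.3, 16.7).
Mode = (α−1)/β = 0.7964.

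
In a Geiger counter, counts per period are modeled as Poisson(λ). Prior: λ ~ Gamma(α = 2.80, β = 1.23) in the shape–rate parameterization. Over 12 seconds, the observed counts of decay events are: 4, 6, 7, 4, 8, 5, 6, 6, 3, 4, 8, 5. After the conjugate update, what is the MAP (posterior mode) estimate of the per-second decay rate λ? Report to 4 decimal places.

5.1247

With a Gamma(shape α, rate β) prior, the Poisson likelihood is conjugate: the posterior is Gamma(α + ΣXᵢ, β + n).
Sum of counts S = 66 over n = 12 seconds.
Posterior: Gamma(α+S, β+n) = Gamma(2.80+66, 1.23+12) = Gamma(68.80, 13.23).
Mode of Gamma(α,β) for α≥1 is (α−1)/β = 67.80/13.23 = 5.1247.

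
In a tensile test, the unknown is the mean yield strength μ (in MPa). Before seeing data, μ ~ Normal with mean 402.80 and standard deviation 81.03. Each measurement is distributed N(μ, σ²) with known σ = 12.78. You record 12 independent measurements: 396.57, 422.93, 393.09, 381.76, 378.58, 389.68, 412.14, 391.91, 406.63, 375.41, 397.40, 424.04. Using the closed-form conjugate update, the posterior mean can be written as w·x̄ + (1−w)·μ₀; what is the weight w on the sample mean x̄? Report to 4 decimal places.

For Normal data with known variance σ², a Normal(μ₀, σ₀²) prior on μ is conjugate. Posterior precision = 1/σ₀² + n/σ²; posterior mean is the precision-weighted average of μ₀ and x̄.
σ₀² = 81.03² = 6565.8609, σ² = 12.78² = 163.3284. Prior precision 1/σ₀² = 1/6565.8609; data precision n/σ² = 12/163.3284.
w = (n/σ²)/(1/σ₀² + n/σ²) = n·σ₀²/(σ² + n·σ₀²) = 12·6565.8609/(163.3284 + 12·6565.8609) = 78790.3308/78953.6592 = 0.9979.

0.9979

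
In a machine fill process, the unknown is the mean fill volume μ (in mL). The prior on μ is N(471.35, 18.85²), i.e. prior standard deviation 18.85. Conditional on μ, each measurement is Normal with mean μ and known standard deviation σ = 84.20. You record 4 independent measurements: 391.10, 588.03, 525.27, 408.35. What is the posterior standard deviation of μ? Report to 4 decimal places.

17.2042

For Normal data with known variance σ², a Normal(μ₀, σ₀²) prior on μ is conjugate. Posterior precision = 1/σ₀² + n/σ²; posterior mean is the precision-weighted average of μ₀ and x̄.
σ₀² = 18.85² = 355.3225, σ² = 84.20² = 7089.64; σ² + n·σ₀² = 7089.64 + 4·355.3225 = 8510.93.
Posterior precision = 1/σ₀² + n/σ² = 1/355.3225 + 4/7089.64 = (σ² + n·σ₀²)/(σ₀²σ²) = 8510.93/(355.3225·7089.64); posterior variance σₙ² = σ₀²σ²/(σ² + n·σ₀²) = 355.3225·7089.64/8510.93 = 295.985117.
Posterior SD = √σₙ² = √(355.3225·7089.64/8510.93) = 17.2042.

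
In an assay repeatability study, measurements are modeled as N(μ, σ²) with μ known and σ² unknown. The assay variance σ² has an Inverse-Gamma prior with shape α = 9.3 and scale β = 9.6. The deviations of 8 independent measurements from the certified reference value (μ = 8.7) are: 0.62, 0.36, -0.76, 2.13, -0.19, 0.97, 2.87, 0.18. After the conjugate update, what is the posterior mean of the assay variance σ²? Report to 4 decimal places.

With known mean μ and an Inverse-Gamma(α, β) prior on σ², the Normal likelihood is conjugate: posterior is Inv-Gamma(α + n/2, β + Σ(xᵢ−μ)²/2).
Σ(xᵢ−μ)² = (0.62)² + (0.36)² + (-0.76)² + (2.13)² + (-0.19)² + (0.97)² + (2.87)² + (0.18)² = 14.8748.
Posterior: Inv-Gamma(9.3 + 8/2, 9.6 + 14.8748/2) = Inv-Gamma(13.30, 17.03740).
E[σ²|data] = β/(α−1) = 17.03740/12.30 = 1.3852.

1.3852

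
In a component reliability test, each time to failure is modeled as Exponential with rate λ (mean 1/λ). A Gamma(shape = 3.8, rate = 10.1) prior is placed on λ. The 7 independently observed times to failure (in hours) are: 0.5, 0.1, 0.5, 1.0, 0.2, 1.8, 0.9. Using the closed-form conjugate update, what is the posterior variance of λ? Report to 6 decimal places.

0.047366

With a Gamma(shape α, rate β) prior on the exponential rate λ, the posterior after n observations with total T = Σxᵢ is Gamma(α+n, β+T).
Sum of observations T = 5.0 hours; n = 7.
Posterior: Gamma(3.8+7, 10.1+5.0) = Gamma(10.8, 15.1).
Var = α/β² = 0.047366.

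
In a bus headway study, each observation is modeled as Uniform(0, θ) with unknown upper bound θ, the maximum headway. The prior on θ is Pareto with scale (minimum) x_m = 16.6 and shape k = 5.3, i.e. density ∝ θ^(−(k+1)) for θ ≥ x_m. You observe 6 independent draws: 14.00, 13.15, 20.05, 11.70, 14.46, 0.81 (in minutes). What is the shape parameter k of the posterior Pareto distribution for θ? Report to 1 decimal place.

11.3

A Pareto(scale x_m, shape k) prior on the upper bound θ of Uniform(0, θ) is conjugate: posterior is Pareto(max(x_m, max xᵢ), k + n).
Sample maximum = 20.05; prior scale x_m = 16.6 → posterior scale = max = 20.05.
Posterior shape = 5.3 + 6 = 11.3.
Posterior shape k = 11.3.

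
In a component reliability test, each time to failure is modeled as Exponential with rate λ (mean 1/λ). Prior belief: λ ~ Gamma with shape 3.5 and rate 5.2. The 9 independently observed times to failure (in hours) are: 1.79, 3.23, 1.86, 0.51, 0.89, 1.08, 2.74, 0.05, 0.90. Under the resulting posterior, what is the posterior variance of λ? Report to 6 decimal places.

0.037530

With a Gamma(shape α, rate β) prior on the exponential rate λ, the posterior after n observations with total T = Σxᵢ is Gamma(α+n, β+T).
Sum of observations T = 13.05 hours; n = 9.
Posterior: Gamma(3.5+9, 5.2+13.05) = Gamma(12.5, 18.25).
Var = α/β² = 0.037530.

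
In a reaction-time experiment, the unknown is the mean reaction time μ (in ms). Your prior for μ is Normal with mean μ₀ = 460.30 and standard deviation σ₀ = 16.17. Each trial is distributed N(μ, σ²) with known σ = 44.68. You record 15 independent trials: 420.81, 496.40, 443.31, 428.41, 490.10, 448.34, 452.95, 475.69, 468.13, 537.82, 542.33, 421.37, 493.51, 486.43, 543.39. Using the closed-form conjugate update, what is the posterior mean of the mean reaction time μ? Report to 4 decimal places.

For Normal data with known variance σ², a Normal(μ₀, σ₀²) prior on μ is conjugate. Posterior precision = 1/σ₀² + n/σ²; posterior mean is the precision-weighted average of μ₀ and x̄.
Σxᵢ = 420.81 + 496.40 + 443.31 + 428.41 + 490.10 + 448.34 + 452.95 + 475.69 + 468.13 + 537.82 + 542.33 + 421.37 + 493.51 + 486.43 + 543.39 = 7148.99, so n·x̄ = 7148.99.
σ₀² = 16.17² = 261.4689, σ² = 44.68² = 1996.3024; σ² + n·σ₀² = 1996.3024 + 15·261.4689 = 5918.3359.
Posterior mean = (μ₀/σ₀² + n·x̄/σ²)/(1/σ₀² + n/σ²) = (σ²·μ₀ + σ₀²·n·x̄)/(σ² + n·σ₀²) = (1996.3024·460.30 + 261.4689·7148.99)/5918.3359 = 2788136.546131/5918.3359 = 471.1014.

471.1014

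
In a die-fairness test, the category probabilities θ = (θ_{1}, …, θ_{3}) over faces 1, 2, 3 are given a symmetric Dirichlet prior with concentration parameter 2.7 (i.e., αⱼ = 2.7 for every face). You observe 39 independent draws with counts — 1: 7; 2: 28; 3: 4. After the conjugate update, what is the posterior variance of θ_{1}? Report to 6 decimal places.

The Dirichlet prior is conjugate to the Multinomial likelihood: each posterior αⱼ = prior αⱼ + observed count nⱼ.
Posterior concentration: (9.7, 30.7, 6.7), total = 47.1.
Var[θ_j] = α_j(Σα−α_j)/((Σα)²(Σα+1)) = 9.7·37.4/(47.1²·48.1) = 0.003400.

0.003400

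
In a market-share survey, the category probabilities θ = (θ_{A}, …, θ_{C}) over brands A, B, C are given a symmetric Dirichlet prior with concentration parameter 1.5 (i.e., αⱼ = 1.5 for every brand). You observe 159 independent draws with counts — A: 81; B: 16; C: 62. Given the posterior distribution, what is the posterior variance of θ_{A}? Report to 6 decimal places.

The Dirichlet prior is conjugate to the Multinomial likelihood: each posterior αⱼ = prior αⱼ + observed count nⱼ.
Posterior concentration: (82.5, 17.5, 63.5), total = 163.5.
Var[θ_j] = α_j(Σα−α_j)/((Σα)²(Σα+1)) = 82.5·81.0/(163.5²·164.5) = 0.001520.

0.001520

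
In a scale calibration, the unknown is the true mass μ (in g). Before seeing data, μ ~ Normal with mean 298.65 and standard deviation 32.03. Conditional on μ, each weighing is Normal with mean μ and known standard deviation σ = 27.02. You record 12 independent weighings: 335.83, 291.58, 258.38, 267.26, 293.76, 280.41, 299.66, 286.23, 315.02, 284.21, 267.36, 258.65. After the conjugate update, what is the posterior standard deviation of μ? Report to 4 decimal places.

7.5785

For Normal data with known variance σ², a Normal(μ₀, σ₀²) prior on μ is conjugate. Posterior precision = 1/σ₀² + n/σ²; posterior mean is the precision-weighted average of μ₀ and x̄.
σ₀² = 32.03² = 1025.9209, σ² = 27.02² = 730.0804; σ² + n·σ₀² = 730.0804 + 12·1025.9209 = 13041.1312.
Posterior precision = 1/σ₀² + n/σ² = 1/1025.9209 + 12/730.0804 = (σ² + n·σ₀²)/(σ₀²σ²) = 13041.1312/(1025.9209·730.0804); posterior variance σₙ² = σ₀²σ²/(σ² + n·σ₀²) = 1025.9209·730.0804/13041.1312 = 57.434032.
Posterior SD = √σₙ² = √(1025.9209·730.0804/13041.1312) = 7.5785.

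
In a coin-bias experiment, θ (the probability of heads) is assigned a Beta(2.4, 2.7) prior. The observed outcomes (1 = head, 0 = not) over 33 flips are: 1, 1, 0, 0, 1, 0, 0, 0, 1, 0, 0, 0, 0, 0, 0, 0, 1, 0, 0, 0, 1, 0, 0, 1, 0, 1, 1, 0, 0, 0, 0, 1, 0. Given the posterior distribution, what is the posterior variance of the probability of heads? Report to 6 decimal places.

0.005615

The Beta prior is conjugate to a Binomial/Bernoulli likelihood; the update adds successes to α and failures to β.
Posterior: Beta(α+k, β+n−k) = Beta(2.4+10, 2.7+23) = Beta(12.4, 25.7).
Var = αβ/((α+β)²(α+β+1)) = 12.4·25.7/(38.1²·39.1) = 0.005615.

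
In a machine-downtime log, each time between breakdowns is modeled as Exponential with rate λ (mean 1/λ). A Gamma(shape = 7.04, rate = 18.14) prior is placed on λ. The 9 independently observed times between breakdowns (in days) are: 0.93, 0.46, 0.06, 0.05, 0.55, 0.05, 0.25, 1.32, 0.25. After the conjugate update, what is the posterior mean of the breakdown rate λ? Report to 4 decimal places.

0.7271

With a Gamma(shape α, rate β) prior on the exponential rate λ, the posterior after n observations with total T = Σxᵢ is Gamma(α+n, β+T).
Sum of observations T = 3.92 days; n = 9.
Posterior: Gamma(7.04+9, 18.14+3.92) = Gamma(16.04, 22.06).
Posterior mean of λ = α/β = 16.04/22.06 = 0.7271.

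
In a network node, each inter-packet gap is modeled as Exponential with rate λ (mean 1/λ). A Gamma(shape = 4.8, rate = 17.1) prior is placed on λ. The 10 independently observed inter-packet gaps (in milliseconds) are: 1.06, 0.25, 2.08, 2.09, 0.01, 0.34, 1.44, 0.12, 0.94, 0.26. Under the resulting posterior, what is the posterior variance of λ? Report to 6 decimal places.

0.022425

With a Gamma(shape α, rate β) prior on the exponential rate λ, the posterior after n observations with total T = Σxᵢ is Gamma(α+n, β+T).
Sum of observations T = 8.59 milliseconds; n = 10.
Posterior: Gamma(4.8+10, 17.1+8.59) = Gamma(14.8, 25.69).
Var = α/β² = 0.022425.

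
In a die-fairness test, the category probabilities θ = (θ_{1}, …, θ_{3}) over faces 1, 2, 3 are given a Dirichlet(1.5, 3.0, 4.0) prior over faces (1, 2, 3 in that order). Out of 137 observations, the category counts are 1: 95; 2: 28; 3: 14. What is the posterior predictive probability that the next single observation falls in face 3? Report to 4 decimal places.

0.1237

The Dirichlet prior is conjugate to the Multinomial likelihood: each posterior αⱼ = prior αⱼ + observed count nⱼ.
Posterior concentration: (96.5, 31.0, 18.0), total = 145.5.
P(next = 3 | data) = α_{3}/Σα = 0.1237.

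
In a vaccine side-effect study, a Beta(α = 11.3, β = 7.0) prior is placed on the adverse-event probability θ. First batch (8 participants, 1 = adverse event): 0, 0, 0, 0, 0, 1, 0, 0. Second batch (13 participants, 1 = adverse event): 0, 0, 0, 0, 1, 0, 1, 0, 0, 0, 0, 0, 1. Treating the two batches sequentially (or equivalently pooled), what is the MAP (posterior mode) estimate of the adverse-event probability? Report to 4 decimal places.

The Beta prior is conjugate to a Binomial/Bernoulli likelihood; the update adds successes to α and failures to β.
After batch 1: Beta(11.3+1, 7.0+7) = Beta(12.3, 14.0).
After batch 2: Beta(12.3+3, 14.0+10) = Beta(15.3, 24.0).
Mode of Beta(a,b) for a,b>1 is (a−1)/(a+b−2) = 14.3/37.3 = 0.3834.

0.3834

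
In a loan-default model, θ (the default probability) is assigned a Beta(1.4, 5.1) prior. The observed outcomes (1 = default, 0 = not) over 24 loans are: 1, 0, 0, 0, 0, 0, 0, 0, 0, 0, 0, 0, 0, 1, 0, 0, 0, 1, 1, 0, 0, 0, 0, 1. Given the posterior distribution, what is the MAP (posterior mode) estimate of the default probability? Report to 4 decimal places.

0.1895

The Beta prior is conjugate to a Binomial/Bernoulli likelihood; the update adds successes to α and failures to β.
Posterior: Beta(α+k, β+n−k) = Beta(1.4+5, 5.1+19) = Beta(6.4, 24.1).
Mode of Beta(a,b) for a,b>1 is (a−1)/(a+b−2) = 5.4/28.5 = 0.1895.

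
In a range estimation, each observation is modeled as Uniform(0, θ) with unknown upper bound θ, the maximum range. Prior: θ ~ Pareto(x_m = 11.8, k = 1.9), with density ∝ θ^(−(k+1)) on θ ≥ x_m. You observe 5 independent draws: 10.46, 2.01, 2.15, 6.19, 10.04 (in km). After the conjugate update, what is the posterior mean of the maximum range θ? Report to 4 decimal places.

A Pareto(scale x_m, shape k) prior on the upper bound θ of Uniform(0, θ) is conjugate: posterior is Pareto(max(x_m, max xᵢ), k + n).
Sample maximum = 10.46; prior scale x_m = 11.8 → posterior scale = max = 11.80.
Posterior shape = 1.9 + 5 = 6.9.
E[θ|data] = k·x_m/(k−1) = 6.9·11.80/5.9 = 13.8000.

13.8000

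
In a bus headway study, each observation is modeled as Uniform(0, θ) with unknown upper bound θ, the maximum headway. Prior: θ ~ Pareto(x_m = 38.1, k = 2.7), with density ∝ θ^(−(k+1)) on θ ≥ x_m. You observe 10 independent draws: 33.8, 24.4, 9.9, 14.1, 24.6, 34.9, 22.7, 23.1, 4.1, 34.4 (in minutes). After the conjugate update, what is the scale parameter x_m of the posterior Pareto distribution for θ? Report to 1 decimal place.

A Pareto(scale x_m, shape k) prior on the upper bound θ of Uniform(0, θ) is conjugate: posterior is Pareto(max(x_m, max xᵢ), k + n).
Sample maximum = 34.9; prior scale x_m = 38.1 → posterior scale = max = 38.1.
Posterior shape = 2.7 + 10 = 12.7.
Posterior scale x_m = 38.1.

38.1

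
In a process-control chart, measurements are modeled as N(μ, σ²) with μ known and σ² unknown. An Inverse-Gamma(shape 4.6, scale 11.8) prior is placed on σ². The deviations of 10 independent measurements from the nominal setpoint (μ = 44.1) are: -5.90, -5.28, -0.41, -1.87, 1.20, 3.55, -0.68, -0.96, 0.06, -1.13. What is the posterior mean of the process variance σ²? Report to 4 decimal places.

With known mean μ and an Inverse-Gamma(α, β) prior on σ², the Normal likelihood is conjugate: posterior is Inv-Gamma(α + n/2, β + Σ(xᵢ−μ)²/2).
Σ(xᵢ−μ)² = (-5.90)² + (-5.28)² + (-0.41)² + (-1.87)² + (1.20)² + (3.55)² + (-0.68)² + (-0.96)² + (0.06)² + (-1.13)² = 83.0604.
Posterior: Inv-Gamma(4.6 + 10/2, 11.8 + 83.0604/2) = Inv-Gamma(9.60, 53.33020).
E[σ²|data] = β/(α−1) = 53.33020/8.60 = 6.2012.

6.2012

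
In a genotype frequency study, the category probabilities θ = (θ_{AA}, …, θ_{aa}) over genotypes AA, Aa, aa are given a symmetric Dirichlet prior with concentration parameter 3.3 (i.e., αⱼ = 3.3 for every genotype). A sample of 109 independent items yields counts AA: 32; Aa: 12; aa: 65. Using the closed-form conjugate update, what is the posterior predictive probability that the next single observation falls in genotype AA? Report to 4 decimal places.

The Dirichlet prior is conjugate to the Multinomial likelihood: each posterior αⱼ = prior αⱼ + observed count nⱼ.
Posterior concentration: (35.3, 15.3, 68.3), total = 118.9.
P(next = AA | data) = α_{AA}/Σα = 0.2969.

0.2969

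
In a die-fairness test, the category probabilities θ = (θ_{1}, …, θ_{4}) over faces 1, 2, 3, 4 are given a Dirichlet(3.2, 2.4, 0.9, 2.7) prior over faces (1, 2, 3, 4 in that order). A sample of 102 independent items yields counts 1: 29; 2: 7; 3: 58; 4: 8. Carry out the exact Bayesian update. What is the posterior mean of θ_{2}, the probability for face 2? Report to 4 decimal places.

The Dirichlet prior is conjugate to the Multinomial likelihood: each posterior αⱼ = prior αⱼ + observed count nⱼ.
Posterior concentration: (32.2, 9.4, 58.9, 10.7), total = 111.2.
E[θ_{2}|data] = α_{2}/Σα = 9.4/111.2 = 0.0845.

0.0845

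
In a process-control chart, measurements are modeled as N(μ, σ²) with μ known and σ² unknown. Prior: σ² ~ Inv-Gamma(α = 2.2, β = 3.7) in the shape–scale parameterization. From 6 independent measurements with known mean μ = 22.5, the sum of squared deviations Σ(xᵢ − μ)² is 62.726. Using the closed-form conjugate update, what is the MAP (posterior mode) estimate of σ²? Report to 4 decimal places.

With known mean μ and an Inverse-Gamma(α, β) prior on σ², the Normal likelihood is conjugate: posterior is Inv-Gamma(α + n/2, β + Σ(xᵢ−μ)²/2).
Posterior: Inv-Gamma(2.2 + 6/2, 3.7 + 62.726/2) = Inv-Gamma(5.20, 35.0630).
Mode = β/(α+1) = 35.0630/6.20 = 5.6553.

5.6553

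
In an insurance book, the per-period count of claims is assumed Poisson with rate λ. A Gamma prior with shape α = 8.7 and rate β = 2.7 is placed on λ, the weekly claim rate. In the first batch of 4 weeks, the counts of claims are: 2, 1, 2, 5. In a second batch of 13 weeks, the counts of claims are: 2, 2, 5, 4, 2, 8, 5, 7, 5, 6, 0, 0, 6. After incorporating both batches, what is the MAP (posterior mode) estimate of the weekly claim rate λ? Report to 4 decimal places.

With a Gamma(shape α, rate β) prior, the Poisson likelihood is conjugate: the posterior is Gamma(α + ΣXᵢ, β + n).
Batch 1: sum of counts S = 10 over n = 4 weeks.
After batch 1: Gamma(α+S, β+n) = Gamma(8.7+10, 2.7+4) = Gamma(18.7, 6.7).
Batch 2: sum of counts S = 52 over n = 13 weeks.
After batch 2: Gamma(α+S, β+n) = Gamma(18.7+52, 6.7+13) = Gamma(70.7, 19.7).
Mode of Gamma(α,β) for α≥1 is (α−1)/β = 69.7/19.7 = 3.5381.

3.5381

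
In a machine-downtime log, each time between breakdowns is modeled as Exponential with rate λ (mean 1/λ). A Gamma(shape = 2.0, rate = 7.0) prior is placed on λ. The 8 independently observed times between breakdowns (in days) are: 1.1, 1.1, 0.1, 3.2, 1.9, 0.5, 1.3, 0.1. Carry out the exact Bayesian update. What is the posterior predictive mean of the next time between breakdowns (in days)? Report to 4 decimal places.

1.8111

With a Gamma(shape α, rate β) prior on the exponential rate λ, the posterior after n observations with total T = Σxᵢ is Gamma(α+n, β+T).
Sum of observations T = 9.3 days; n = 8.
Posterior: Gamma(2.0+8, 7.0+9.3) = Gamma(10.0, 16.3).
The predictive distribution for the next observation is Lomax; its mean is β/(α−1) = 16.3/9.0 = 1.8111.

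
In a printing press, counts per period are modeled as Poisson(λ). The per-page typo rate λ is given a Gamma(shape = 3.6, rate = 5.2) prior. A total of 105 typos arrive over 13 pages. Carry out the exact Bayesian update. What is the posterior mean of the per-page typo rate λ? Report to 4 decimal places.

5.9670

With a Gamma(shape α, rate β) prior, the Poisson likelihood is conjugate: the posterior is Gamma(α + ΣXᵢ, β + n).
Posterior: Gamma(α+S, β+n) = Gamma(3.6+105, 5.2+13) = Gamma(108.6, 18.2).
Posterior mean = α/β = 108.6/18.2 = 5.9670.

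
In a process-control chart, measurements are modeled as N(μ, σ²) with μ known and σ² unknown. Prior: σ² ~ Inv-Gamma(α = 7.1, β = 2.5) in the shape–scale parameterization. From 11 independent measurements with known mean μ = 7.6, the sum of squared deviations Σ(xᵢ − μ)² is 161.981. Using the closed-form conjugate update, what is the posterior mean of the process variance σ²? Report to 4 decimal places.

7.1975

With known mean μ and an Inverse-Gamma(α, β) prior on σ², the Normal likelihood is conjugate: posterior is Inv-Gamma(α + n/2, β + Σ(xᵢ−μ)²/2).
Posterior: Inv-Gamma(7.1 + 11/2, 2.5 + 161.981/2) = Inv-Gamma(12.60, 83.4905).
E[σ²|data] = β/(α−1) = 83.4905/11.60 = 7.1975.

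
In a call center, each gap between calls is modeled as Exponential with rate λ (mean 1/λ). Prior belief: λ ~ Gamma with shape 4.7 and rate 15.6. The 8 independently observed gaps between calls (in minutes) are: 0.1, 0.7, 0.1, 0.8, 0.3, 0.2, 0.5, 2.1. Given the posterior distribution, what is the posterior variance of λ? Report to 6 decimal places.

0.030517

With a Gamma(shape α, rate β) prior on the exponential rate λ, the posterior after n observations with total T = Σxᵢ is Gamma(α+n, β+T).
Sum of observations T = 4.8 minutes; n = 8.
Posterior: Gamma(4.7+8, 15.6+4.8) = Gamma(12.7, 20.4).
Var = α/β² = 0.030517.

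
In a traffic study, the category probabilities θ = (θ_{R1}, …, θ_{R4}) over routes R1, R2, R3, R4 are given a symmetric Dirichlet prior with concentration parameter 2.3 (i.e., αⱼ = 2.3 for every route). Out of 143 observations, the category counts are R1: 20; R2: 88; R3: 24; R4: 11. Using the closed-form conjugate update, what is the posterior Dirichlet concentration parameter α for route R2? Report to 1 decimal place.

90.3

The Dirichlet prior is conjugate to the Multinomial likelihood: each posterior αⱼ = prior αⱼ + observed count nⱼ.
Posterior concentration: (22.3, 90.3, 26.3, 13.3), total = 152.2.
α_{R2} = 2.3 + 88 = 90.3.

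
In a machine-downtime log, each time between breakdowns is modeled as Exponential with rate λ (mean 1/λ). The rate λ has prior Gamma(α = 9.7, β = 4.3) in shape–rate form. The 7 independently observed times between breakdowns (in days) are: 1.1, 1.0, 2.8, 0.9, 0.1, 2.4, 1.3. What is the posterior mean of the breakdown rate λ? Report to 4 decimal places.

With a Gamma(shape α, rate β) prior on the exponential rate λ, the posterior after n observations with total T = Σxᵢ is Gamma(α+n, β+T).
Sum of observations T = 9.6 days; n = 7.
Posterior: Gamma(9.7+7, 4.3+9.6) = Gamma(16.7, 13.9).
Posterior mean of λ = α/β = 16.7/13.9 = 1.2014.

1.2014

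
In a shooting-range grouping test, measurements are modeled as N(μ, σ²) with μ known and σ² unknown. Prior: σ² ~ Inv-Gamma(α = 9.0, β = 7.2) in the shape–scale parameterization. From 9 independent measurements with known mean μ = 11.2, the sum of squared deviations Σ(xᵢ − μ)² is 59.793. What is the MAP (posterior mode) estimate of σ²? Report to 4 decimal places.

With known mean μ and an Inverse-Gamma(α, β) prior on σ², the Normal likelihood is conjugate: posterior is Inv-Gamma(α + n/2, β + Σ(xᵢ−μ)²/2).
Posterior: Inv-Gamma(9.0 + 9/2, 7.2 + 59.793/2) = Inv-Gamma(13.50, 37.0965).
Mode = β/(α+1) = 37.0965/14.50 = 2.5584.

2.5584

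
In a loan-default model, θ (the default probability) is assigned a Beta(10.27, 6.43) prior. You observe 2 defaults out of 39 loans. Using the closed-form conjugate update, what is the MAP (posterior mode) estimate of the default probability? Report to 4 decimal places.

0.2099

The Beta prior is conjugate to a Binomial/Bernoulli likelihood; the update adds successes to α and failures to β.
Posterior: Beta(α+k, β+n−k) = Beta(10.27+2, 6.43+37) = Beta(12.27, 43.43).
Mode of Beta(a,b) for a,b>1 is (a−1)/(a+b−2) = 11.27/53.70 = 0.2099.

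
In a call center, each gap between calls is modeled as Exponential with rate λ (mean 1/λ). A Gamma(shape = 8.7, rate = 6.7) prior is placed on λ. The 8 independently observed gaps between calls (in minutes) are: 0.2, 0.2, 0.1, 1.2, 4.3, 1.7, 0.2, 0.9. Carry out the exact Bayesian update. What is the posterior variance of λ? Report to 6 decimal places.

0.069511

With a Gamma(shape α, rate β) prior on the exponential rate λ, the posterior after n observations with total T = Σxᵢ is Gamma(α+n, β+T).
Sum of observations T = 8.8 minutes; n = 8.
Posterior: Gamma(8.7+8, 6.7+8.8) = Gamma(16.7, 15.5).
Var = α/β² = 0.069511.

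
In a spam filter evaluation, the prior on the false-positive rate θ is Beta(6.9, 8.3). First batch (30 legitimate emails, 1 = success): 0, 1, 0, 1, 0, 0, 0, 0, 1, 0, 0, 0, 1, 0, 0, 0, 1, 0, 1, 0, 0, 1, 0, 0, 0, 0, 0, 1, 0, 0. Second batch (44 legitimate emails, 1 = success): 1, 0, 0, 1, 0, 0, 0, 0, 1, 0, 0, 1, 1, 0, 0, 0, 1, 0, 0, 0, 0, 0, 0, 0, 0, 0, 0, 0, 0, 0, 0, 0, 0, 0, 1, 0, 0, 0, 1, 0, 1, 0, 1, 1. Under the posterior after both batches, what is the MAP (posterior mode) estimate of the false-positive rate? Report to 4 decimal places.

The Beta prior is conjugate to a Binomial/Bernoulli likelihood; the update adds successes to α and failures to β.
After batch 1: Beta(6.9+8, 8.3+22) = Beta(14.9, 30.3).
After batch 2: Beta(14.9+11, 30.3+33) = Beta(25.9, 63.3).
Mode of Beta(a,b) for a,b>1 is (a−1)/(a+b−2) = 24.9/87.2 = 0.2856.

0.2856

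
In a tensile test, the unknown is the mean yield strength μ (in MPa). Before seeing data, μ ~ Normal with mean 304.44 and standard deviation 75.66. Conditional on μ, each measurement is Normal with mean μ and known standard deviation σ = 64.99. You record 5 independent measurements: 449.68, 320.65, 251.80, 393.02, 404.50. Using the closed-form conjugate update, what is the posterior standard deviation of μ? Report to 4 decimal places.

27.1314

For Normal data with known variance σ², a Normal(μ₀, σ₀²) prior on μ is conjugate. Posterior precision = 1/σ₀² + n/σ²; posterior mean is the precision-weighted average of μ₀ and x̄.
σ₀² = 75.66² = 5724.4356, σ² = 64.99² = 4223.7001; σ² + n·σ₀² = 4223.7001 + 5·5724.4356 = 32845.8781.
Posterior precision = 1/σ₀² + n/σ² = 1/5724.4356 + 5/4223.7001 = (σ² + n·σ₀²)/(σ₀²σ²) = 32845.8781/(5724.4356·4223.7001); posterior variance σₙ² = σ₀²σ²/(σ² + n·σ₀²) = 5724.4356·4223.7001/32845.8781 = 736.113650.
Posterior SD = √σₙ² = √(5724.4356·4223.7001/32845.8781) = 27.1314.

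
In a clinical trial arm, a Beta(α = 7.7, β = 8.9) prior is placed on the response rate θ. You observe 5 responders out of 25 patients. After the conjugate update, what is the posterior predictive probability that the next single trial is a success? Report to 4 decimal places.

0.3053

The Beta prior is conjugate to a Binomial/Bernoulli likelihood; the update adds successes to α and failures to β.
Posterior: Beta(α+k, β+n−k) = Beta(7.7+5, 8.9+20) = Beta(12.7, 28.9).
For a single future Bernoulli trial, P(success | data) = α/(α+β) = 0.3053.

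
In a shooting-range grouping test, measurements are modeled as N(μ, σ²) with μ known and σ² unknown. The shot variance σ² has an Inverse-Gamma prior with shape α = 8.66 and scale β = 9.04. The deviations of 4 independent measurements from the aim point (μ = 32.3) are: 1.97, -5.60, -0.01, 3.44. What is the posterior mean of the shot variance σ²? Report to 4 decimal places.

With known mean μ and an Inverse-Gamma(α, β) prior on σ², the Normal likelihood is conjugate: posterior is Inv-Gamma(α + n/2, β + Σ(xᵢ−μ)²/2).
Σ(xᵢ−μ)² = (1.97)² + (-5.60)² + (-0.01)² + (3.44)² = 47.0746.
Posterior: Inv-Gamma(8.66 + 4/2, 9.04 + 47.0746/2) = Inv-Gamma(10.66, 32.57730).
E[σ²|data] = β/(α−1) = 32.57730/9.66 = 3.3724.

3.3724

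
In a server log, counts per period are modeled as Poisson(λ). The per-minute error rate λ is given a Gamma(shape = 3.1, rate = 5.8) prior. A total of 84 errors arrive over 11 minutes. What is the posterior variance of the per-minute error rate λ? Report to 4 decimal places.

0.3086

With a Gamma(shape α, rate β) prior, the Poisson likelihood is conjugate: the posterior is Gamma(α + ΣXᵢ, β + n).
Posterior: Gamma(α+S, β+n) = Gamma(3.1+84, 5.8+11) = Gamma(87.1, 16.8).
Var = α/β² = 87.1/16.8² = 0.3086.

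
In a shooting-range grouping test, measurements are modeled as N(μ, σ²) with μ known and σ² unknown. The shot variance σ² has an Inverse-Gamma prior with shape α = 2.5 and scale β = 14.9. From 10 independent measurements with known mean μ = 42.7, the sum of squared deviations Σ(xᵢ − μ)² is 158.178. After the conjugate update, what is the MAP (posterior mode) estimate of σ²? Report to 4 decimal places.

With known mean μ and an Inverse-Gamma(α, β) prior on σ², the Normal likelihood is conjugate: posterior is Inv-Gamma(α + n/2, β + Σ(xᵢ−μ)²/2).
Posterior: Inv-Gamma(2.5 + 10/2, 14.9 + 158.178/2) = Inv-Gamma(7.50, 93.9890).
Mode = β/(α+1) = 93.9890/8.50 = 11.0575.

11.0575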